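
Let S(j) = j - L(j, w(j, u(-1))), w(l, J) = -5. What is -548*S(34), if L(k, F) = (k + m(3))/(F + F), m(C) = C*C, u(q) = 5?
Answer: -104942/5 ≈ -20988.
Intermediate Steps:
m(C) = C**2
L(k, F) = (9 + k)/(2*F) (L(k, F) = (k + 3**2)/(F + F) = (k + 9)/((2*F)) = (9 + k)*(1/(2*F)) = (9 + k)/(2*F))
S(j) = 9/10 + 11*j/10 (S(j) = j - (9 + j)/(2*(-5)) = j - (-1)*(9 + j)/(2*5) = j - (-9/10 - j/10) = j + (9/10 + j/10) = 9/10 + 11*j/10)
-548*S(34) = -548*(9/10 + (11/10)*34) = -548*(9/10 + 187/5) = -548*383/10 = -104942/5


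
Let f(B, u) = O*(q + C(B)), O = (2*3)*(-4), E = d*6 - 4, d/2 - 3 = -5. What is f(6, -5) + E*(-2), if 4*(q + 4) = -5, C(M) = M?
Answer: 38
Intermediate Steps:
d = -4 (d = 6 + 2*(-5) = 6 - 10 = -4)
q = -21/4 (q = -4 + (¼)*(-5) = -4 - 5/4 = -21/4 ≈ -5.2500)
E = -28 (E = -4*6 - 4 = -24 - 4 = -28)
O = -24 (O = 6*(-4) = -24)
f(B, u) = 126 - 24*B (f(B, u) = -24*(-21/4 + B) = 126 - 24*B)
f(6, -5) + E*(-2) = (126 - 24*6) - 28*(-2) = (126 - 144) + 56 = -18 + 56 = 38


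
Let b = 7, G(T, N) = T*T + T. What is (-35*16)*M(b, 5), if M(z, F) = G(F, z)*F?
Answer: -84000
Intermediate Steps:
G(T, N) = T + T**2 (G(T, N) = T**2 + T = T + T**2)
M(z, F) = F**2*(1 + F) (M(z, F) = (F*(1 + F))*F = F**2*(1 + F))
(-35*16)*M(b, 5) = (-35*16)*(5**2*(1 + 5)) = -14000*6 = -560*150 = -84000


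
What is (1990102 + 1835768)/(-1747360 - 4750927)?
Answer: -3825870/6498287 ≈ -0.58875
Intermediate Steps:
(1990102 + 1835768)/(-1747360 - 4750927) = 3825870/(-6498287) = 3825870*(-1/6498287) = -3825870/6498287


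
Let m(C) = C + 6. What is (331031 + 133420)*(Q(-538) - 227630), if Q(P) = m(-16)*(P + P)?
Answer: -100725488370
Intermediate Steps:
m(C) = 6 + C
Q(P) = -20*P (Q(P) = (6 - 16)*(P + P) = -20*P)
(331031 + 133420)*(Q(-538) - 227630) = (331031 + 133420)*(-20*(-538) - 227630) = 464451*(10760 - 227630) = 464451*(-216870) = -100725488370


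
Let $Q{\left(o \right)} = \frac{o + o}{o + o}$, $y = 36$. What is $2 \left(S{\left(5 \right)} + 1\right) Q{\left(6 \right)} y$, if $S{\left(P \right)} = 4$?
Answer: $360$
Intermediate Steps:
$Q{\left(o \right)} = 1$ ($Q{\left(o \right)} = \frac{2 o}{2 o} = 2 o \frac{1}{2 o} = 1$)
$2 \left(S{\left(5 \right)} + 1\right) Q{\left(6 \right)} y = 2 \left(4 + 1\right) 1 \cdot 36 = 2 \cdot 5 \cdot 1 \cdot 36 = 10 \cdot 1 \cdot 36 = 10 \cdot 36 = 360$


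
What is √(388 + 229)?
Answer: √617 ≈ 24.839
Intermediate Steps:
√(388 + 229) = √617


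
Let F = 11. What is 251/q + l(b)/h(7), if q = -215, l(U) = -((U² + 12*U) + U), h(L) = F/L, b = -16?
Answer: -75001/2365 ≈ -31.713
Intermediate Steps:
h(L) = 11/L
l(U) = -U² - 13*U (l(U) = -(U² + 13*U) = -U² - 13*U)
251/q + l(b)/h(7) = 251/(-215) + (-1*(-16)*(13 - 16))/((11/7)) = 251*(-1/215) + (-1*(-16)*(-3))/((11*(⅐))) = -251/215 - 48/11/7 = -251/215 - 48*7/11 = -251/215 - 336/11 = -75001/2365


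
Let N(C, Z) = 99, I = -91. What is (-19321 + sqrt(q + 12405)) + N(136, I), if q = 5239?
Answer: -19222 + 2*sqrt(4411) ≈ -19089.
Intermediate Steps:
(-19321 + sqrt(q + 12405)) + N(136, I) = (-19321 + sqrt(5239 + 12405)) + 99 = (-19321 + sqrt(17644)) + 99 = (-19321 + 2*sqrt(4411)) + 99 = -19222 + 2*sqrt(4411)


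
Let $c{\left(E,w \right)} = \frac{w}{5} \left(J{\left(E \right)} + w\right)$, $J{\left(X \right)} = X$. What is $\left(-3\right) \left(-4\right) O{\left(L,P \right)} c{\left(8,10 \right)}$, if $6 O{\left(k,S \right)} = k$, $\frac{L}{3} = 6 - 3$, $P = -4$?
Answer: $648$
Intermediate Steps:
$c{\left(E,w \right)} = \frac{w \left(E + w\right)}{5}$ ($c{\left(E,w \right)} = \frac{w}{5} \left(E + w\right) = \frac{w \left(E + w\right)}{5}$)
$L = 9$ ($L = 3 \left(6 - 3\right) = 3 \cdot 3 = 9$)
$O{\left(k,S \right)} = \frac{k}{6}$
$\left(-3\right) \left(-4\right) O{\left(L,P \right)} c{\left(8,10 \right)} = \left(-3\right) \left(-4\right) \frac{1}{6} \cdot 9 \cdot \frac{1}{5} \cdot 10 \left(8 + 10\right) = 12 \cdot \frac{3}{2} \cdot \frac{1}{5} \cdot 10 \cdot 18 = 18 \cdot 36 = 648$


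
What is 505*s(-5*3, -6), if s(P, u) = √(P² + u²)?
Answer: 1515*√29 ≈ 8158.5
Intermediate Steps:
505*s(-5*3, -6) = 505*√((-5*3)² + (-6)²) = 505*√((-15)² + 36) = 505*√(225 + 36) = 505*√261 = 505*(3*√29) = 1515*√29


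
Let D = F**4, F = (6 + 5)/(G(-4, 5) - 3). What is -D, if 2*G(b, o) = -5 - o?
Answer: -14641/4096 ≈ -3.5745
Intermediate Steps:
G(b, o) = -5/2 - o/2 (G(b, o) = (-5 - o)/2 = -5/2 - o/2)
F = -11/8 (F = (6 + 5)/((-5/2 - 1/2*5) - 3) = 11/((-5/2 - 5/2) - 3) = 11/(-5 - 3) = 11/(-8) = 11*(-1/8) = -11/8 ≈ -1.3750)
D = 14641/4096 (D = (-11/8)**4 = 14641/4096 ≈ 3.5745)
-D = -1*14641/4096 = -14641/4096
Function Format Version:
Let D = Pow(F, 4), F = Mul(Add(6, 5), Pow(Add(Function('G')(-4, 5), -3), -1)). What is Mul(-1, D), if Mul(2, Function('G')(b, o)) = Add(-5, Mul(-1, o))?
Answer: Rational(-14641, 4096) ≈ -3.5745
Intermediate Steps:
Function('G')(b, o) = Add(Rational(-5, 2), Mul(Rational(-1, 2), o)) (Function('G')(b, o) = Mul(Rational(1, 2), Add(-5, Mul(-1, o))) = Add(Rational(-5, 2), Mul(Rational(-1, 2), o)))
F = Rational(-11, 8) (F = Mul(Add(6, 5), Pow(Add(Add(Rational(-5, 2), Mul(Rational(-1, 2), 5)), -3), -1)) = Mul(11, Pow(Add(Add(Rational(-5, 2), Rational(-5, 2)), -3), -1)) = Mul(11, Pow(Add(-5, -3), -1)) = Mul(11, Pow(-8, -1)) = Mul(11, Rational(-1, 8)) = Rational(-11, 8) ≈ -1.3750)
D = Rational(14641, 4096) (D = Pow(Rational(-11, 8), 4) = Rational(14641, 4096) ≈ 3.5745)
Mul(-1, D) = Mul(-1, Rational(14641, 4096)) = Rational(-14641, 4096)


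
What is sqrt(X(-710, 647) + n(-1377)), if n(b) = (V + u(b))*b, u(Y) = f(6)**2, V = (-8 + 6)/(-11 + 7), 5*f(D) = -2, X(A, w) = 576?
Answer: 129*I*sqrt(2)/10 ≈ 18.243*I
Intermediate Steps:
f(D) = -2/5 (f(D) = (1/5)*(-2) = -2/5)
V = 1/2 (V = -2/(-4) = -2*(-1/4) = 1/2 ≈ 0.50000)
u(Y) = 4/25 (u(Y) = (-2/5)**2 = 4/25)
n(b) = 33*b/50 (n(b) = (1/2 + 4/25)*b = 33*b/50)
sqrt(X(-710, 647) + n(-1377)) = sqrt(576 + (33/50)*(-1377)) = sqrt(576 - 45441/50) = sqrt(-16641/50) = 129*I*sqrt(2)/10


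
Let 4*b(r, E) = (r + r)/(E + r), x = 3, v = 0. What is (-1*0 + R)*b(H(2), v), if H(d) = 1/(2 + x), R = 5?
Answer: 5/2 ≈ 2.5000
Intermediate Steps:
H(d) = ⅕ (H(d) = 1/(2 + 3) = 1/5 = ⅕)
b(r, E) = r/(2*(E + r)) (b(r, E) = ((r + r)/(E + r))/4 = ((2*r)/(E + r))/4 = (2*r/(E + r))/4 = r/(2*(E + r)))
(-1*0 + R)*b(H(2), v) = (-1*0 + 5)*((½)*(⅕)/(0 + ⅕)) = (0 + 5)*((½)*(⅕)/(⅕)) = 5*((½)*(⅕)*5) = 5*(½) = 5/2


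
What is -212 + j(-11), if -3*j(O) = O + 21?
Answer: -646/3 ≈ -215.33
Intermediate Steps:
j(O) = -7 - O/3 (j(O) = -(O + 21)/3 = -(21 + O)/3 = -7 - O/3)
-212 + j(-11) = -212 + (-7 - ⅓*(-11)) = -212 + (-7 + 11/3) = -212 - 10/3 = -646/3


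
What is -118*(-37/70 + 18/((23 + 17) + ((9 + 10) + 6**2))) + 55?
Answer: 63184/665 ≈ 95.014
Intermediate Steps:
-118*(-37/70 + 18/((23 + 17) + ((9 + 10) + 6**2))) + 55 = -118*(-37*1/70 + 18/(40 + (19 + 36))) + 55 = -118*(-37/70 + 18/(40 + 55)) + 55 = -118*(-37/70 + 18/95) + 55 = -118*(-451/1330) + 55 = 26609/665 + 55 = 63184/665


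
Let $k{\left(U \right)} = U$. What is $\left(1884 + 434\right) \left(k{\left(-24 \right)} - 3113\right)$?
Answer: $-7271566$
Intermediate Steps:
$\left(1884 + 434\right) \left(k{\left(-24 \right)} - 3113\right) = \left(1884 + 434\right) \left(-24 - 3113\right) = 2318 \left(-24 - 3113\right) = 2318 \left(-3137\right) = -7271566$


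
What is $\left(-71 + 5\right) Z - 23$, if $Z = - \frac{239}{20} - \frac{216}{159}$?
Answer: $\frac{453341}{530} \approx 855.36$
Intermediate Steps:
$Z = - \frac{14107}{1060}$ ($Z = \left(-239\right) \frac{1}{20} - \frac{72}{53} = - \frac{239}{20} - \frac{72}{53} = - \frac{14107}{1060} \approx -13.308$)
$\left(-71 + 5\right) Z - 23 = \left(-71 + 5\right) \left(- \frac{14107}{1060}\right) - 23 = \left(-66\right) \left(- \frac{14107}{1060}\right) - 23 = \frac{465531}{530} - 23 = \frac{453341}{530}$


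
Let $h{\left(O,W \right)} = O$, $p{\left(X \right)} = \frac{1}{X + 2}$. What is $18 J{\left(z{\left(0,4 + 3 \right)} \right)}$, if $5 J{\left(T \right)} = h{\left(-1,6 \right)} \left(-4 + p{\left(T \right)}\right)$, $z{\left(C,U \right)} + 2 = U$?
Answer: $\frac{486}{35} \approx 13.886$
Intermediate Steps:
$p{\left(X \right)} = \frac{1}{2 + X}$
$z{\left(C,U \right)} = -2 + U$
$J{\left(T \right)} = \frac{4}{5} - \frac{1}{5 \left(2 + T\right)}$ ($J{\left(T \right)} = \frac{\left(-1\right) \left(-4 + \frac{1}{2 + T}\right)}{5} = \frac{4 - \frac{1}{2 + T}}{5} = \frac{4}{5} - \frac{1}{5 \left(2 + T\right)}$)
$18 J{\left(z{\left(0,4 + 3 \right)} \right)} = 18 \frac{7 + 4 \left(-2 + \left(4 + 3\right)\right)}{5 \left(2 + \left(-2 + \left(4 + 3\right)\right)\right)} = 18 \frac{7 + 4 \left(-2 + 7\right)}{5 \left(2 + \left(-2 + 7\right)\right)} = 18 \frac{7 + 4 \cdot 5}{5 \left(2 + 5\right)} = 18 \frac{7 + 20}{5 \cdot 7} = 18 \cdot \frac{1}{5} \cdot \frac{1}{7} \cdot 27 = 18 \cdot \frac{27}{35} = \frac{486}{35}$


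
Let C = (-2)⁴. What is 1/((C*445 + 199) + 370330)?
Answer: 1/377649 ≈ 2.6480e-6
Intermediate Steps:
C = 16
1/((C*445 + 199) + 370330) = 1/((16*445 + 199) + 370330) = 1/((7120 + 199) + 370330) = 1/(7319 + 370330) = 1/377649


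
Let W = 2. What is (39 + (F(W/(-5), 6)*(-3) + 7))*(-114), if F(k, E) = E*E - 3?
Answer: 6042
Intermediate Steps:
F(k, E) = -3 + E**2 (F(k, E) = E**2 - 3 = -3 + E**2)
(39 + (F(W/(-5), 6)*(-3) + 7))*(-114) = (39 + ((-3 + 6**2)*(-3) + 7))*(-114) = (39 + ((-3 + 36)*(-3) + 7))*(-114) = (39 + (33*(-3) + 7))*(-114) = (39 + (-99 + 7))*(-114) = (39 - 92)*(-114) = -53*(-114) = 6042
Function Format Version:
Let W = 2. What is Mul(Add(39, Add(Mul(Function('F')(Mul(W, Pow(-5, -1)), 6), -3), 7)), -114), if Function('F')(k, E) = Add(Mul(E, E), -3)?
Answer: 6042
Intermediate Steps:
Function('F')(k, E) = Add(-3, Pow(E, 2)) (Function('F')(k, E) = Add(Pow(E, 2), -3) = Add(-3, Pow(E, 2)))
Mul(Add(39, Add(Mul(Function('F')(Mul(W, Pow(-5, -1)), 6), -3), 7)), -114) = Mul(Add(39, Add(Mul(Add(-3, Pow(6, 2)), -3), 7)), -114) = Mul(Add(39, Add(Mul(Add(-3, 36), -3), 7)), -114) = Mul(Add(39, Add(Mul(33, -3), 7)), -114) = Mul(Add(39, Add(-99, 7)), -114) = Mul(Add(39, -92), -114) = Mul(-53, -114) = 6042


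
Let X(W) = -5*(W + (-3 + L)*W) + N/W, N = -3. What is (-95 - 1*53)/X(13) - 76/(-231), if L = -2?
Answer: -1552/6447 ≈ -0.24073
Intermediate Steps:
X(W) = -3/W + 20*W (X(W) = -5*(W + (-3 - 2)*W) - 3/W = -5*(W - 5*W) - 3/W = -(-20)*W - 3/W = 20*W - 3/W = -3/W + 20*W)
(-95 - 1*53)/X(13) - 76/(-231) = (-95 - 1*53)/(-3/13 + 20*13) - 76/(-231) = (-95 - 53)/(-3*1/13 + 260) - 76*(-1/231) = -148/(-3/13 + 260) + 76/231 = -148/3377/13 + 76/231 = -148*13/3377 + 76/231 = -1924/3377 + 76/231 = -1552/6447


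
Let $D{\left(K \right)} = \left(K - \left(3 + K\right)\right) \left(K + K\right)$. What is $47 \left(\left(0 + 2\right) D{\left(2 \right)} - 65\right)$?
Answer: $-4183$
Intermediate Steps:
$D{\left(K \right)} = - 6 K$ ($D{\left(K \right)} = - 3 \cdot 2 K = - 6 K$)
$47 \left(\left(0 + 2\right) D{\left(2 \right)} - 65\right) = 47 \left(\left(0 + 2\right) \left(\left(-6\right) 2\right) - 65\right) = 47 \left(2 \left(-12\right) - 65\right) = 47 \left(-24 - 65\right) = 47 \left(-89\right) = -4183$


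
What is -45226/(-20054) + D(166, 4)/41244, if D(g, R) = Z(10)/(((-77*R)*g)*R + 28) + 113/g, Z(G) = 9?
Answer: 15829221761792557/7018902626753136 ≈ 2.2552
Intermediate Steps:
D(g, R) = 9/(28 - 77*g*R²) + 113/g (D(g, R) = 9/(((-77*R)*g)*R + 28) + 113/g = 9/((-77*R*g)*R + 28) + 113/g = 9/(-77*g*R² + 28) + 113/g = 9/(28 - 77*g*R²) + 113/g)
-45226/(-20054) + D(166, 4)/41244 = -45226/(-20054) + ((⅐)*(-3164 - 9*166 + 8701*166*4²)/(166*(-4 + 11*166*4²)))/41244 = -45226*(-1/20054) + ((⅐)*(1/166)*(-3164 - 1494 + 8701*166*16)/(-4 + 11*166*16))*(1/41244) = 22613/10027 + ((⅐)*(1/166)*(-3164 - 1494 + 23109856)/(-4 + 29216))*(1/41244) = 22613/10027 + ((⅐)*(1/166)*23105198/29212)*(1/41244) = 22613/10027 + ((⅐)*(1/166)*(1/29212)*23105198)*(1/41244) = 22613/10027 + (11552599/16972172)*(1/41244) = 22613/10027 + 11552599/700000261968 = 15829221761792557/7018902626753136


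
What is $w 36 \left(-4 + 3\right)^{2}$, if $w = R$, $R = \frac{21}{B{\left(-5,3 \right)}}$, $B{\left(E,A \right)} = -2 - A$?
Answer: $- \frac{756}{5} \approx -151.2$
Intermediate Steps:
$R = - \frac{21}{5}$ ($R = \frac{21}{-2 - 3} = \frac{21}{-5} = 21 \left(- \frac{1}{5}\right) = - \frac{21}{5} \approx -4.2$)
$w = - \frac{21}{5} \approx -4.2$
$w 36 \left(-4 + 3\right)^{2} = \left(- \frac{21}{5}\right) 36 \left(-4 + 3\right)^{2} = - \frac{756 \left(-1\right)^{2}}{5} = \left(- \frac{756}{5}\right) 1 = - \frac{756}{5}$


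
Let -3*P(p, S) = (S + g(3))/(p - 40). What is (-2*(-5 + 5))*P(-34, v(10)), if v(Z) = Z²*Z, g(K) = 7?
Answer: 0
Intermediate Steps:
v(Z) = Z³
P(p, S) = -(7 + S)/(3*(-40 + p)) (P(p, S) = -(S + 7)/(3*(p - 40)) = -(7 + S)/(3*(-40 + p)))
(-2*(-5 + 5))*P(-34, v(10)) = (-2*(-5 + 5))*((-7 - 1*10³)/(3*(-40 - 34))) = (-2*0)*((⅓)*(-7 - 1*1000)/(-74)) = 0*((⅓)*(-1/74)*(-7 - 1000)) = 0*((⅓)*(-1/74)*(-1007)) = 0*(1007/222) = 0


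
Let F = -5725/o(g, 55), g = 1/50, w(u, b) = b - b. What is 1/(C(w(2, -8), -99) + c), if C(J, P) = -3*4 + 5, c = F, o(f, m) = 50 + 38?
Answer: -88/6341 ≈ -0.013878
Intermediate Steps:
w(u, b) = 0
g = 1/50 ≈ 0.020000
o(f, m) = 88
F = -5725/88 ≈ -65.057
c = -5725/88 ≈ -65.057
C(J, P) = -7 (C(J, P) = -12 + 5 = -7)
1/(C(w(2, -8), -99) + c) = 1/(-7 - 5725/88) = 1/(-6341/88) = -88/6341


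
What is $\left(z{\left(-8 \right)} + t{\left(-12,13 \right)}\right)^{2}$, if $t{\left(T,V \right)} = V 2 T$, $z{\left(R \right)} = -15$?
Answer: $106929$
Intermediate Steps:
$t{\left(T,V \right)} = 2 T V$ ($t{\left(T,V \right)} = 2 V T = 2 T V$)
$\left(z{\left(-8 \right)} + t{\left(-12,13 \right)}\right)^{2} = \left(-15 + 2 \left(-12\right) 13\right)^{2} = \left(-15 - 312\right)^{2} = \left(-327\right)^{2} = 106929$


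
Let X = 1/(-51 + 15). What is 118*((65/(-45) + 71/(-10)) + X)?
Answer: -91037/90 ≈ -1011.5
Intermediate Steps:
X = -1/36 (X = 1/(-36) = -1/36 ≈ -0.027778)
118*((65/(-45) + 71/(-10)) + X) = 118*((65/(-45) + 71/(-10)) - 1/36) = 118*((65*(-1/45) + 71*(-⅒)) - 1/36) = 118*((-13/9 - 71/10) - 1/36) = 118*(-769/90 - 1/36) = 118*(-1543/180) = -91037/90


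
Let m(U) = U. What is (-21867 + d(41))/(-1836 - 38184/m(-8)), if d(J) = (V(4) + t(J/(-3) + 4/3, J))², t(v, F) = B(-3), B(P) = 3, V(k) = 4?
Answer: -21818/2937 ≈ -7.4287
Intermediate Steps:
t(v, F) = 3
d(J) = 49 (d(J) = (4 + 3)² = 7² = 49)
(-21867 + d(41))/(-1836 - 38184/m(-8)) = (-21867 + 49)/(-1836 - 38184/(-8)) = -21818/(-1836 - 38184*(-⅛)) = -21818/(-1836 + 4773) = -21818/2937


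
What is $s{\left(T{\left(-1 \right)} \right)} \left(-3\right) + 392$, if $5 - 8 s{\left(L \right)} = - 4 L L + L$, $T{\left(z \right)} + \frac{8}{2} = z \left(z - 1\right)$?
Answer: $\frac{3067}{8} \approx 383.38$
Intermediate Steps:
$T{\left(z \right)} = -4 + z \left(-1 + z\right)$ ($T{\left(z \right)} = -4 + z \left(z - 1\right) = -4 + z \left(-1 + z\right)$)
$s{\left(L \right)} = \frac{5}{8} + \frac{L^{2}}{2} - \frac{L}{8}$ ($s{\left(L \right)} = \frac{5}{8} - \frac{- 4 L L + L}{8} = \frac{5}{8} - \frac{- 4 L^{2} + L}{8} = \frac{5}{8} - \frac{L - 4 L^{2}}{8} = \frac{5}{8} + \left(\frac{L^{2}}{2} - \frac{L}{8}\right) = \frac{5}{8} + \frac{L^{2}}{2} - \frac{L}{8}$)
$s{\left(T{\left(-1 \right)} \right)} \left(-3\right) + 392 = \left(\frac{5}{8} + \frac{\left(-4 + \left(-1\right)^{2} - -1\right)^{2}}{2} - \frac{-4 + \left(-1\right)^{2} - -1}{8}\right) \left(-3\right) + 392 = \left(\frac{5}{8} + \frac{\left(-4 + 1 + 1\right)^{2}}{2} - \frac{-4 + 1 + 1}{8}\right) \left(-3\right) + 392 = \left(\frac{5}{8} + \frac{\left(-2\right)^{2}}{2} - - \frac{1}{4}\right) \left(-3\right) + 392 = \left(\frac{5}{8} + \frac{1}{2} \cdot 4 + \frac{1}{4}\right) \left(-3\right) + 392 = \left(\frac{5}{8} + 2 + \frac{1}{4}\right) \left(-3\right) + 392 = \frac{23}{8} \left(-3\right) + 392 = - \frac{69}{8} + 392 = \frac{3067}{8}$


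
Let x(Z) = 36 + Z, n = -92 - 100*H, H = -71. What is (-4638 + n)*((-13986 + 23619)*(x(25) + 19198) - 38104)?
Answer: 439596707910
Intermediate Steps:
n = 7008 (n = -92 - 100*(-71) = -92 + 7100 = 7008)
(-4638 + n)*((-13986 + 23619)*(x(25) + 19198) - 38104) = (-4638 + 7008)*((-13986 + 23619)*((36 + 25) + 19198) - 38104) = 2370*(9633*(61 + 19198) - 38104) = 2370*(9633*19259 - 38104) = 2370*(185521947 - 38104) = 2370*185483843 = 439596707910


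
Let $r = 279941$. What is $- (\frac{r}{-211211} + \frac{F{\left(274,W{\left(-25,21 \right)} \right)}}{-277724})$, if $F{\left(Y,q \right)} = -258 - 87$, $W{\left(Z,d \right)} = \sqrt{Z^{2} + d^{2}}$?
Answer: $\frac{77673466489}{58658363764} \approx 1.3242$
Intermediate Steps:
$F{\left(Y,q \right)} = -345$
$- (\frac{r}{-211211} + \frac{F{\left(274,W{\left(-25,21 \right)} \right)}}{-277724}) = - (\frac{279941}{-211211} - \frac{345}{-277724}) = - (279941 \left(- \frac{1}{211211}\right) - - \frac{345}{277724}) = - (- \frac{279941}{211211} + \frac{345}{277724}) = \left(-1\right) \left(- \frac{77673466489}{58658363764}\right) = \frac{77673466489}{58658363764}$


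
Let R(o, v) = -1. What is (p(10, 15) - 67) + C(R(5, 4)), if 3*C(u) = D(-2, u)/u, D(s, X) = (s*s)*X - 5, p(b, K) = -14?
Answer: -78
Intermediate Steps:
D(s, X) = -5 + X*s² (D(s, X) = s²*X - 5 = X*s² - 5 = -5 + X*s²)
C(u) = (-5 + 4*u)/(3*u) (C(u) = ((-5 + u*(-2)²)/u)/3 = ((-5 + u*4)/u)/3 = ((-5 + 4*u)/u)/3 = (-5 + 4*u)/(3*u))
(p(10, 15) - 67) + C(R(5, 4)) = (-14 - 67) + (⅓)*(-5 + 4*(-1))/(-1) = -81 + (⅓)*(-1)*(-5 - 4) = -81 + (⅓)*(-1)*(-9) = -81 + 3 = -78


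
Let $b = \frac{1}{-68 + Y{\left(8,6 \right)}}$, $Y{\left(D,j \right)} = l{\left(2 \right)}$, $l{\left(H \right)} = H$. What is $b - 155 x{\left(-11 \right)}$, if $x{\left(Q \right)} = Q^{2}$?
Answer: $- \frac{1237831}{66} \approx -18755.0$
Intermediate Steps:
$Y{\left(D,j \right)} = 2$
$b = - \frac{1}{66}$ ($b = \frac{1}{-68 + 2} = \frac{1}{-66} = - \frac{1}{66} \approx -0.015152$)
$b - 155 x{\left(-11 \right)} = - \frac{1}{66} - 155 \left(-11\right)^{2} = - \frac{1}{66} - 18755 = - \frac{1237831}{66}$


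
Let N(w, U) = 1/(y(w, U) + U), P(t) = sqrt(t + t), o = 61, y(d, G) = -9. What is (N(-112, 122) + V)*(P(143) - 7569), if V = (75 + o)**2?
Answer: -15819580881/113 + 2090049*sqrt(286)/113 ≈ -1.3968e+8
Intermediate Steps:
P(t) = sqrt(2)*sqrt(t) (P(t) = sqrt(2*t) = sqrt(2)*sqrt(t))
V = 18496 (V = (75 + 61)**2 = 136**2 = 18496)
N(w, U) = 1/(-9 + U)
(N(-112, 122) + V)*(P(143) - 7569) = (1/(-9 + 122) + 18496)*(sqrt(2)*sqrt(143) - 7569) = (1/113 + 18496)*(sqrt(286) - 7569) = (1/113 + 18496)*(-7569 + sqrt(286)) = 2090049*(-7569 + sqrt(286))/113 = -15819580881/113 + 2090049*sqrt(286)/113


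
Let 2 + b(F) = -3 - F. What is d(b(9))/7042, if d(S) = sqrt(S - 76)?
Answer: 3*I*sqrt(10)/7042 ≈ 0.0013472*I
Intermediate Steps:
b(F) = -5 - F (b(F) = -2 + (-3 - F) = -5 - F)
d(S) = sqrt(-76 + S)
d(b(9))/7042 = sqrt(-76 + (-5 - 1*9))/7042 = sqrt(-76 + (-5 - 9))*(1/7042) = sqrt(-76 - 14)*(1/7042) = sqrt(-90)*(1/7042) = (3*I*sqrt(10))*(1/7042) = 3*I*sqrt(10)/7042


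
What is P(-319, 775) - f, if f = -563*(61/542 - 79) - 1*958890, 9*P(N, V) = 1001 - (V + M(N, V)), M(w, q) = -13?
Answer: 4460945239/4878 ≈ 9.1450e+5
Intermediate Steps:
P(N, V) = 338/3 - V/9 (P(N, V) = (1001 - (V - 13))/9 = (1001 - (-13 + V))/9 = (1001 + (13 - V))/9 = (1014 - V)/9 = 338/3 - V/9)
f = -495646189/542 (f = -563*(61*(1/542) - 79) - 958890 = -563*(61/542 - 79) - 958890 = -563*(-42757/542) - 958890 = 24072191/542 - 958890 = -495646189/542 ≈ -9.1448e+5)
P(-319, 775) - f = (338/3 - 1/9*775) - 1*(-495646189/542) = (338/3 - 775/9) + 495646189/542 = 239/9 + 495646189/542 = 4460945239/4878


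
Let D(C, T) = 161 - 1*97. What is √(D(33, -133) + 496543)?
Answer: √496607 ≈ 704.70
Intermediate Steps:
D(C, T) = 64 (D(C, T) = 161 - 97 = 64)
√(D(33, -133) + 496543) = √(64 + 496543) = √496607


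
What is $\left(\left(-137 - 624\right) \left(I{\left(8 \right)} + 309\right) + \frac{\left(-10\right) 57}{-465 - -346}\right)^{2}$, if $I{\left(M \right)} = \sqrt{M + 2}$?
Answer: $\frac{783083343554731}{14161} + \frac{42588849042 \sqrt{10}}{119} \approx 5.643 \cdot 10^{10}$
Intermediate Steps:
$I{\left(M \right)} = \sqrt{2 + M}$
$\left(\left(-137 - 624\right) \left(I{\left(8 \right)} + 309\right) + \frac{\left(-10\right) 57}{-465 - -346}\right)^{2} = \left(\left(-137 - 624\right) \left(\sqrt{2 + 8} + 309\right) + \frac{\left(-10\right) 57}{-465 - -346}\right)^{2} = \left(- 761 \left(\sqrt{10} + 309\right) - \frac{570}{-465 + 346}\right)^{2} = \left(- 761 \left(309 + \sqrt{10}\right) - \frac{570}{-119}\right)^{2} = \left(\left(-235149 - 761 \sqrt{10}\right) - - \frac{570}{119}\right)^{2} = \left(\left(-235149 - 761 \sqrt{10}\right) + \frac{570}{119}\right)^{2} = \left(- \frac{27982161}{119} - 761 \sqrt{10}\right)^{2}$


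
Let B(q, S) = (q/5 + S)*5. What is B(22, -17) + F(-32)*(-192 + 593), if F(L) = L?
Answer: -12895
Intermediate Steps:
B(q, S) = q + 5*S (B(q, S) = (q*(⅕) + S)*5 = (q/5 + S)*5 = (S + q/5)*5 = q + 5*S)
B(22, -17) + F(-32)*(-192 + 593) = (22 + 5*(-17)) - 32*(-192 + 593) = (22 - 85) - 32*401 = -63 - 12832 = -12895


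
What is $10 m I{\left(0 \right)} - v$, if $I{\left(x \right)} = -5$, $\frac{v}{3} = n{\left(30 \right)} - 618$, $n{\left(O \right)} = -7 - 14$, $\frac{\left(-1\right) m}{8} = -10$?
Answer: $-2083$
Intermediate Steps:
$m = 80$ ($m = \left(-8\right) \left(-10\right) = 80$)
$n{\left(O \right)} = -21$ ($n{\left(O \right)} = -7 - 14 = -21$)
$v = -1917$ ($v = 3 \left(-21 - 618\right) = 3 \left(-639\right) = -1917$)
$10 m I{\left(0 \right)} - v = 10 \cdot 80 \left(-5\right) - -1917 = 800 \left(-5\right) + 1917 = -4000 + 1917 = -2083$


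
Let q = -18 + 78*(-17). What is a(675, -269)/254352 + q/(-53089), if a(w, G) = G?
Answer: 327568147/13503293328 ≈ 0.024258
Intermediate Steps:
q = -1344 (q = -18 - 1326 = -1344)
a(675, -269)/254352 + q/(-53089) = -269/254352 - 1344/(-53089) = -269*1/254352 - 1344*(-1/53089) = -269/254352 + 1344/53089 = 327568147/13503293328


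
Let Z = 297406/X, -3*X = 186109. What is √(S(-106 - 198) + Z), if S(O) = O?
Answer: I*√10695564003586/186109 ≈ 17.573*I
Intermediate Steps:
X = -186109/3 (X = -⅓*186109 = -186109/3 ≈ -62036.)
Z = -892218/186109 (Z = 297406/(-186109/3) = 297406*(-3/186109) = -892218/186109 ≈ -4.7941)
√(S(-106 - 198) + Z) = √((-106 - 198) - 892218/186109) = √(-304 - 892218/186109) = √(-57469354/186109) = I*√10695564003586/186109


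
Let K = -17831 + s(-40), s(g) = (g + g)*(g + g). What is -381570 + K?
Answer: -393001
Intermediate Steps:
s(g) = 4*g² (s(g) = (2*g)*(2*g) = 4*g²)
K = -11431 (K = -17831 + 4*(-40)² = -17831 + 4*1600 = -17831 + 6400 = -11431)
-381570 + K = -381570 - 11431 = -393001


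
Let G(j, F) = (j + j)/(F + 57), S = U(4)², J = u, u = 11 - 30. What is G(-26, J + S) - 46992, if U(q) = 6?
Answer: -1738730/37 ≈ -46993.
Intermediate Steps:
u = -19
J = -19
S = 36 (S = 6² = 36)
G(j, F) = 2*j/(57 + F) (G(j, F) = (2*j)/(57 + F) = 2*j/(57 + F))
G(-26, J + S) - 46992 = 2*(-26)/(57 + (-19 + 36)) - 46992 = 2*(-26)/(57 + 17) - 46992 = 2*(-26)/74 - 46992 = 2*(-26)*(1/74) - 46992 = -26/37 - 46992 = -1738730/37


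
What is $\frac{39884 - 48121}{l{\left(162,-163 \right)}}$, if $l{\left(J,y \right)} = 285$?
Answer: $- \frac{8237}{285} \approx -28.902$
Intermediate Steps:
$\frac{39884 - 48121}{l{\left(162,-163 \right)}} = \frac{39884 - 48121}{285} = \left(39884 - 48121\right) \frac{1}{285} = \left(-8237\right) \frac{1}{285} = - \frac{8237}{285}$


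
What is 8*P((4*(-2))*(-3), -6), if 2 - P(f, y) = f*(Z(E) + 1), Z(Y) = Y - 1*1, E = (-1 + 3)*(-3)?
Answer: 1168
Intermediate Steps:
E = -6 (E = 2*(-3) = -6)
Z(Y) = -1 + Y (Z(Y) = Y - 1 = -1 + Y)
P(f, y) = 2 + 6*f (P(f, y) = 2 - f*((-1 - 6) + 1) = 2 - f*(-7 + 1) = 2 - f*(-6) = 2 - (-6)*f = 2 + 6*f)
8*P((4*(-2))*(-3), -6) = 8*(2 + 6*((4*(-2))*(-3))) = 8*(2 + 6*(-8*(-3))) = 8*(2 + 6*24) = 8*(2 + 144) = 8*146 = 1168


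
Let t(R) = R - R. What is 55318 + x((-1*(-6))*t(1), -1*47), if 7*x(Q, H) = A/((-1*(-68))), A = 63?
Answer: 3761633/68 ≈ 55318.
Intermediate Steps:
t(R) = 0
x(Q, H) = 9/68 (x(Q, H) = (63/((-1*(-68))))/7 = (63/68)/7 = (63*(1/68))/7 = (⅐)*(63/68) = 9/68)
55318 + x((-1*(-6))*t(1), -1*47) = 55318 + 9/68 = 3761633/68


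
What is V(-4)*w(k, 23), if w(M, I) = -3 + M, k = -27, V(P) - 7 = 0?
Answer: -210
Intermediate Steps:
V(P) = 7 (V(P) = 7 + 0 = 7)
V(-4)*w(k, 23) = 7*(-3 - 27) = 7*(-30) = -210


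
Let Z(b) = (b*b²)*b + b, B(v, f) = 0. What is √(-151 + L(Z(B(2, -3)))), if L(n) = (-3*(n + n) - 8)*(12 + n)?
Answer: I*√247 ≈ 15.716*I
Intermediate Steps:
Z(b) = b + b⁴ (Z(b) = b³*b + b = b⁴ + b = b + b⁴)
L(n) = (-8 - 6*n)*(12 + n) (L(n) = (-6*n - 8)*(12 + n) = (-8 - 6*n)*(12 + n))
√(-151 + L(Z(B(2, -3)))) = √(-151 + (-96 - 80*(0 + 0⁴) - 6*(0 + 0⁴)²)) = √(-151 + (-96 - 80*(0 + 0) - 6*(0 + 0)²)) = √(-151 + (-96 - 80*0 - 6*0²)) = √(-151 + (-96 + 0 - 6*0)) = √(-151 + (-96 + 0 + 0)) = √(-151 - 96) = √(-247) = I*√247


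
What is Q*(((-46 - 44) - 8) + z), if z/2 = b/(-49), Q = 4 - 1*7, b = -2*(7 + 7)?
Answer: 2034/7 ≈ 290.57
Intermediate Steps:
b = -28 (b = -2*14 = -28)
Q = -3 (Q = 4 - 7 = -3)
z = 8/7 (z = 2*(-28/(-49)) = 2*(-28*(-1/49)) = 2*(4/7) = 8/7 ≈ 1.1429)
Q*(((-46 - 44) - 8) + z) = -3*(((-46 - 44) - 8) + 8/7) = -3*((-90 - 8) + 8/7) = -3*(-98 + 8/7) = -3*(-678/7) = 2034/7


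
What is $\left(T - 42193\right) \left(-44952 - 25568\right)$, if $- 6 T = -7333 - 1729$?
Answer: $\frac{8606824960}{3} \approx 2.8689 \cdot 10^{9}$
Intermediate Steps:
$T = \frac{4531}{3}$ ($T = - \frac{-7333 - 1729}{6} = \left(- \frac{1}{6}\right) \left(-9062\right) = \frac{4531}{3} \approx 1510.3$)
$\left(T - 42193\right) \left(-44952 - 25568\right) = \left(\frac{4531}{3} - 42193\right) \left(-44952 - 25568\right) = \left(- \frac{122048}{3}\right) \left(-70520\right) = \frac{8606824960}{3}$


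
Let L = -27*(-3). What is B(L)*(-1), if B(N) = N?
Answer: -81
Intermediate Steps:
L = 81
B(L)*(-1) = 81*(-1) = -81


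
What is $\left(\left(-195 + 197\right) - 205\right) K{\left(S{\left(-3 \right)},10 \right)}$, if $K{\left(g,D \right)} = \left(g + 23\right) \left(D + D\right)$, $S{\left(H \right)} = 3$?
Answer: $-105560$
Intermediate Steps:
$K{\left(g,D \right)} = 2 D \left(23 + g\right)$ ($K{\left(g,D \right)} = \left(23 + g\right) 2 D = 2 D \left(23 + g\right)$)
$\left(\left(-195 + 197\right) - 205\right) K{\left(S{\left(-3 \right)},10 \right)} = \left(\left(-195 + 197\right) - 205\right) 2 \cdot 10 \left(23 + 3\right) = \left(2 - 205\right) 2 \cdot 10 \cdot 26 = \left(-203\right) 520 = -105560$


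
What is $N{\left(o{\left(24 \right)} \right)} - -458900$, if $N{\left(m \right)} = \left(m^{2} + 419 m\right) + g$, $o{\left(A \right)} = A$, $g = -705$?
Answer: $468827$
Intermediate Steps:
$N{\left(m \right)} = -705 + m^{2} + 419 m$ ($N{\left(m \right)} = \left(m^{2} + 419 m\right) - 705 = -705 + m^{2} + 419 m$)
$N{\left(o{\left(24 \right)} \right)} - -458900 = \left(-705 + 24^{2} + 419 \cdot 24\right) - -458900 = \left(-705 + 576 + 10056\right) + 458900 = 9927 + 458900 = 468827$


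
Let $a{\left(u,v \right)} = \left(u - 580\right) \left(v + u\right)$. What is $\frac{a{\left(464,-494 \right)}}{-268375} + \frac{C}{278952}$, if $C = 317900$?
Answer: $\frac{4217282977}{3743187150} \approx 1.1267$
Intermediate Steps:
$a{\left(u,v \right)} = \left(-580 + u\right) \left(u + v\right)$
$\frac{a{\left(464,-494 \right)}}{-268375} + \frac{C}{278952} = \frac{464^{2} - 269120 - -286520 + 464 \left(-494\right)}{-268375} + \frac{317900}{278952} = \left(215296 - 269120 + 286520 - 229216\right) \left(- \frac{1}{268375}\right) + 317900 \cdot \frac{1}{278952} = 3480 \left(- \frac{1}{268375}\right) + \frac{79475}{69738} = - \frac{696}{53675} + \frac{79475}{69738} = \frac{4217282977}{3743187150}$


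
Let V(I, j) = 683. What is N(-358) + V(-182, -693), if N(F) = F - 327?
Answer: -2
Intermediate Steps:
N(F) = -327 + F
N(-358) + V(-182, -693) = (-327 - 358) + 683 = -685 + 683 = -2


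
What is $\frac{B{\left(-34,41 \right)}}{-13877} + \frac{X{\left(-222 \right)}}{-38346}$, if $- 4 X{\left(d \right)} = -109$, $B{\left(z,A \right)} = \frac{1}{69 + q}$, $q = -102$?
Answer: $- \frac{1507945}{2128509768} \approx -0.00070845$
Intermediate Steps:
$B{\left(z,A \right)} = - \frac{1}{33}$ ($B{\left(z,A \right)} = \frac{1}{69 - 102} = \frac{1}{-33} = - \frac{1}{33}$)
$X{\left(d \right)} = \frac{109}{4}$ ($X{\left(d \right)} = \left(- \frac{1}{4}\right) \left(-109\right) = \frac{109}{4}$)
$\frac{B{\left(-34,41 \right)}}{-13877} + \frac{X{\left(-222 \right)}}{-38346} = - \frac{1}{33 \left(-13877\right)} + \frac{109}{4 \left(-38346\right)} = \left(- \frac{1}{33}\right) \left(- \frac{1}{13877}\right) + \frac{109}{4} \left(- \frac{1}{38346}\right) = \frac{1}{457941} - \frac{109}{153384} = - \frac{1507945}{2128509768}$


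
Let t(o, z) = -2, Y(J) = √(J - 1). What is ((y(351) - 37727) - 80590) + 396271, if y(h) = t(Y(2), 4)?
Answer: 277952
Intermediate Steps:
Y(J) = √(-1 + J)
y(h) = -2
((y(351) - 37727) - 80590) + 396271 = ((-2 - 37727) - 80590) + 396271 = (-37729 - 80590) + 396271 = -118319 + 396271 = 277952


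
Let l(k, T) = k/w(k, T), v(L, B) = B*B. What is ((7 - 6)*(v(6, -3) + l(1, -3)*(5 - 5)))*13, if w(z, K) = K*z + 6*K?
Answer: 117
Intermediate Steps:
v(L, B) = B²
w(z, K) = 6*K + K*z
l(k, T) = k/(T*(6 + k)) (l(k, T) = k/((T*(6 + k))) = k*(1/(T*(6 + k))) = k/(T*(6 + k)))
((7 - 6)*(v(6, -3) + l(1, -3)*(5 - 5)))*13 = ((7 - 6)*((-3)² + (1/(-3*(6 + 1)))*(5 - 5)))*13 = (1*(9 + (1*(-⅓)/7)*0))*13 = (1*(9 + (1*(-⅓)*(⅐))*0))*13 = (1*(9 - 1/21*0))*13 = (1*(9 + 0))*13 = (1*9)*13 = 9*13 = 117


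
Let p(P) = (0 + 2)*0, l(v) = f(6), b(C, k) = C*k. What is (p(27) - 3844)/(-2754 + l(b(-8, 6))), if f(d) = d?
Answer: 961/687 ≈ 1.3988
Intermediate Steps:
l(v) = 6
p(P) = 0 (p(P) = 2*0 = 0)
(p(27) - 3844)/(-2754 + l(b(-8, 6))) = (0 - 3844)/(-2754 + 6) = -3844/(-2748) = -3844*(-1/2748) = 961/687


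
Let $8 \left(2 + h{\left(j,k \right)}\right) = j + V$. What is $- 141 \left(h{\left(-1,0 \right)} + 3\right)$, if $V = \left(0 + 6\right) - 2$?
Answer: $- \frac{1551}{8} \approx -193.88$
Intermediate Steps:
$V = 4$ ($V = 6 - 2 = 4$)
$h{\left(j,k \right)} = - \frac{3}{2} + \frac{j}{8}$ ($h{\left(j,k \right)} = -2 + \frac{j + 4}{8} = -2 + \frac{4 + j}{8} = -2 + \left(\frac{1}{2} + \frac{j}{8}\right) = - \frac{3}{2} + \frac{j}{8}$)
$- 141 \left(h{\left(-1,0 \right)} + 3\right) = - 141 \left(\left(- \frac{3}{2} + \frac{1}{8} \left(-1\right)\right) + 3\right) = - 141 \left(\left(- \frac{3}{2} - \frac{1}{8}\right) + 3\right) = - 141 \left(- \frac{13}{8} + 3\right) = \left(-141\right) \frac{11}{8} = - \frac{1551}{8}$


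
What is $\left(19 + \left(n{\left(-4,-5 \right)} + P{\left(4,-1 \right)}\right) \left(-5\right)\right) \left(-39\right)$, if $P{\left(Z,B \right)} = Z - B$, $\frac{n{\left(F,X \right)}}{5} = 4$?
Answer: $4134$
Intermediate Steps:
$n{\left(F,X \right)} = 20$ ($n{\left(F,X \right)} = 5 \cdot 4 = 20$)
$\left(19 + \left(n{\left(-4,-5 \right)} + P{\left(4,-1 \right)}\right) \left(-5\right)\right) \left(-39\right) = \left(19 + \left(20 + \left(4 - -1\right)\right) \left(-5\right)\right) \left(-39\right) = \left(19 + \left(20 + \left(4 + 1\right)\right) \left(-5\right)\right) \left(-39\right) = \left(19 + \left(20 + 5\right) \left(-5\right)\right) \left(-39\right) = \left(19 + 25 \left(-5\right)\right) \left(-39\right) = \left(19 - 125\right) \left(-39\right) = \left(-106\right) \left(-39\right) = 4134$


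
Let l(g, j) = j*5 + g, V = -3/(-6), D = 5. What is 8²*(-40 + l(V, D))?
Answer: -928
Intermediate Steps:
V = ½ (V = -3*(-⅙) = ½ ≈ 0.50000)
l(g, j) = g + 5*j (l(g, j) = 5*j + g = g + 5*j)
8²*(-40 + l(V, D)) = 8²*(-40 + (½ + 5*5)) = 64*(-40 + (½ + 25)) = 64*(-40 + 51/2) = 64*(-29/2) = -928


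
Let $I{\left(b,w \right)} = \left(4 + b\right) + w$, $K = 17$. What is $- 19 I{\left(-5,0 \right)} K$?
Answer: $323$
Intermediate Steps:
$I{\left(b,w \right)} = 4 + b + w$
$- 19 I{\left(-5,0 \right)} K = - 19 \left(4 - 5 + 0\right) 17 = \left(-19\right) \left(-1\right) 17 = 19 \cdot 17 = 323$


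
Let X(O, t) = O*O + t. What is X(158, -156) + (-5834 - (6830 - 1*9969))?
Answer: 22113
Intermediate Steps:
X(O, t) = t + O² (X(O, t) = O² + t = t + O²)
X(158, -156) + (-5834 - (6830 - 1*9969)) = (-156 + 158²) + (-5834 - (6830 - 1*9969)) = (-156 + 24964) + (-5834 - (6830 - 9969)) = 24808 + (-5834 - 1*(-3139)) = 24808 + (-5834 + 3139) = 24808 - 2695 = 22113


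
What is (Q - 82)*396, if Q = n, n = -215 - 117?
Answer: -163944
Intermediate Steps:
n = -332
Q = -332
(Q - 82)*396 = (-332 - 82)*396 = -414*396 = -163944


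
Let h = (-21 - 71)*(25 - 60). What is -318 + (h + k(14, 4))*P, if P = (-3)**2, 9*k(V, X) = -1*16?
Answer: 28646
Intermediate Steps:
k(V, X) = -16/9 (k(V, X) = (-1*16)/9 = (1/9)*(-16) = -16/9)
P = 9
h = 3220 (h = -92*(-35) = 3220)
-318 + (h + k(14, 4))*P = -318 + (3220 - 16/9)*9 = -318 + (28964/9)*9 = -318 + 28964 = 28646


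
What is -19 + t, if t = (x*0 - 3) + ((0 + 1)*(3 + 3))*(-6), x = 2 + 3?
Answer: -58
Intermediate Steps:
x = 5
t = -39 (t = (5*0 - 3) + ((0 + 1)*(3 + 3))*(-6) = (0 - 3) + (1*6)*(-6) = -3 + 6*(-6) = -3 - 36 = -39)
-19 + t = -19 - 39 = -58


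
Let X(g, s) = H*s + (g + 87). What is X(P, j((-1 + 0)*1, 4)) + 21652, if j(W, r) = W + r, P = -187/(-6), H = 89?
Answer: 132223/6 ≈ 22037.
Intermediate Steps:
P = 187/6 (P = -187*(-⅙) = 187/6 ≈ 31.167)
X(g, s) = 87 + g + 89*s (X(g, s) = 89*s + (g + 87) = 89*s + (87 + g) = 87 + g + 89*s)
X(P, j((-1 + 0)*1, 4)) + 21652 = (87 + 187/6 + 89*((-1 + 0)*1 + 4)) + 21652 = (87 + 187/6 + 89*(-1*1 + 4)) + 21652 = (87 + 187/6 + 89*(-1 + 4)) + 21652 = (87 + 187/6 + 89*3) + 21652 = (87 + 187/6 + 267) + 21652 = 2311/6 + 21652 = 132223/6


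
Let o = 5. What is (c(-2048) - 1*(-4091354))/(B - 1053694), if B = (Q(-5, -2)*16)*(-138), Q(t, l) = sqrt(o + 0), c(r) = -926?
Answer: -1077514860258/277561667329 + 2257916256*sqrt(5)/277561667329 ≈ -3.8639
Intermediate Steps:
Q(t, l) = sqrt(5) (Q(t, l) = sqrt(5 + 0) = sqrt(5))
B = -2208*sqrt(5) (B = (sqrt(5)*16)*(-138) = (16*sqrt(5))*(-138) = -2208*sqrt(5) ≈ -4937.2)
(c(-2048) - 1*(-4091354))/(B - 1053694) = (-926 - 1*(-4091354))/(-2208*sqrt(5) - 1053694) = (-926 + 4091354)/(-1053694 - 2208*sqrt(5)) = 4090428/(-1053694 - 2208*sqrt(5))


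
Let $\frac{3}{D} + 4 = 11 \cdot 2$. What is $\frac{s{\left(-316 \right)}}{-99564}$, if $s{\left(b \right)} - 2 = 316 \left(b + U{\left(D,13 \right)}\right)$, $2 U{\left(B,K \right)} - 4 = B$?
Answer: $\frac{297587}{298692} \approx 0.9963$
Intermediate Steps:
$D = \frac{1}{6}$ ($D = \frac{3}{-4 + 11 \cdot 2} = \frac{3}{-4 + 22} = \frac{3}{18} = 3 \cdot \frac{1}{18} = \frac{1}{6} \approx 0.16667$)
$U{\left(B,K \right)} = 2 + \frac{B}{2}$
$s{\left(b \right)} = \frac{1981}{3} + 316 b$ ($s{\left(b \right)} = 2 + 316 \left(b + \left(2 + \frac{1}{2} \cdot \frac{1}{6}\right)\right) = 2 + 316 \left(b + \left(2 + \frac{1}{12}\right)\right) = 2 + 316 \left(b + \frac{25}{12}\right) = 2 + 316 \left(\frac{25}{12} + b\right) = 2 + \left(\frac{1975}{3} + 316 b\right) = \frac{1981}{3} + 316 b$)
$\frac{s{\left(-316 \right)}}{-99564} = \frac{\frac{1981}{3} + 316 \left(-316\right)}{-99564} = \left(\frac{1981}{3} - 99856\right) \left(- \frac{1}{99564}\right) = \left(- \frac{297587}{3}\right) \left(- \frac{1}{99564}\right) = \frac{297587}{298692}$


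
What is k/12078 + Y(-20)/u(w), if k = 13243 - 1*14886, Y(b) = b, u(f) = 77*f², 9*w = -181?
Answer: -378563021/2769811506 ≈ -0.13667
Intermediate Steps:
w = -181/9 (w = (⅑)*(-181) = -181/9 ≈ -20.111)
k = -1643 (k = 13243 - 14886 = -1643)
k/12078 + Y(-20)/u(w) = -1643/12078 - 20/(77*(-181/9)²) = -1643*1/12078 - 20/(77*(32761/81)) = -1643/12078 - 20/2522597/81 = -1643/12078 - 20*81/2522597 = -1643/12078 - 1620/2522597 = -378563021/2769811506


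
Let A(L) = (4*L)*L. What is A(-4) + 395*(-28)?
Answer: -10996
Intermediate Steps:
A(L) = 4*L²
A(-4) + 395*(-28) = 4*(-4)² + 395*(-28) = 4*16 - 11060 = 64 - 11060 = -10996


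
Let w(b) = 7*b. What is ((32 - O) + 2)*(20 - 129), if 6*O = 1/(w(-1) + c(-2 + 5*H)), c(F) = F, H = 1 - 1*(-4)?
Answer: -355667/96 ≈ -3704.9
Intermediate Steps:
H = 5 (H = 1 + 4 = 5)
O = 1/96 (O = 1/(6*(7*(-1) + (-2 + 5*5))) = 1/(6*(-7 + (-2 + 25))) = 1/(6*(-7 + 23)) = (1/6)/16 = (1/6)*(1/16) = 1/96 ≈ 0.010417)
((32 - O) + 2)*(20 - 129) = ((32 - 1*1/96) + 2)*(20 - 129) = ((32 - 1/96) + 2)*(-109) = (3071/96 + 2)*(-109) = (3263/96)*(-109) = -355667/96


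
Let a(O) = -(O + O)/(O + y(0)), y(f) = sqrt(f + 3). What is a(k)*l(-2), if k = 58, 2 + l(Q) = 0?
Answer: 13456/3361 - 232*sqrt(3)/3361 ≈ 3.8840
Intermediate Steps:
l(Q) = -2 (l(Q) = -2 + 0 = -2)
y(f) = sqrt(3 + f)
a(O) = -2*O/(O + sqrt(3)) (a(O) = -(O + O)/(O + sqrt(3 + 0)) = -2*O/(O + sqrt(3)))
a(k)*l(-2) = -2*58/(58 + sqrt(3))*(-2) = -116/(58 + sqrt(3))*(-2) = 232/(58 + sqrt(3))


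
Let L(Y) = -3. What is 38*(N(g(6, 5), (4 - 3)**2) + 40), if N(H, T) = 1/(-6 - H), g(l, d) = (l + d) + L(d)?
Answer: 10621/7 ≈ 1517.3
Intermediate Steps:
g(l, d) = -3 + d + l (g(l, d) = (l + d) - 3 = (d + l) - 3 = -3 + d + l)
38*(N(g(6, 5), (4 - 3)**2) + 40) = 38*(-1/(6 + (-3 + 5 + 6)) + 40) = 38*(-1/(6 + 8) + 40) = 38*(-1/14 + 40) = 38*(559/14) = 10621/7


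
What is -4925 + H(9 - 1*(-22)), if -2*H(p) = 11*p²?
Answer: -20421/2 ≈ -10211.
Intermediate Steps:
H(p) = -11*p²/2
-4925 + H(9 - 1*(-22)) = -4925 - 11*(9 - 1*(-22))²/2 = -4925 - 11*(9 + 22)²/2 = -4925 - 11/2*31² = -4925 - 11/2*961 = -4925 - 10571/2 = -20421/2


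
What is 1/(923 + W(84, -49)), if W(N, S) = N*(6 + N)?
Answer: 1/8483 ≈ 0.00011788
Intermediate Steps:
1/(923 + W(84, -49)) = 1/(923 + 84*(6 + 84)) = 1/(923 + 84*90) = 1/(923 + 7560) = 1/8483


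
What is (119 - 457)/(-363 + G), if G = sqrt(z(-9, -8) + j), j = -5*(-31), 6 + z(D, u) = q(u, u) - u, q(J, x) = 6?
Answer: 61347/65803 + 169*sqrt(163)/65803 ≈ 0.96507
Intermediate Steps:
z(D, u) = -u (z(D, u) = -6 + (6 - u) = -u)
j = 155
G = sqrt(163) (G = sqrt(-1*(-8) + 155) = sqrt(8 + 155) = sqrt(163) ≈ 12.767)
(119 - 457)/(-363 + G) = (119 - 457)/(-363 + sqrt(163)) = -338/(-363 + sqrt(163))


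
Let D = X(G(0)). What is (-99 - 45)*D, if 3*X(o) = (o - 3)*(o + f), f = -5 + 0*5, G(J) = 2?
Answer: -144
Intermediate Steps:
f = -5 (f = -5 + 0 = -5)
X(o) = (-5 + o)*(-3 + o)/3 (X(o) = ((o - 3)*(o - 5))/3 = ((-3 + o)*(-5 + o))/3 = ((-5 + o)*(-3 + o))/3 = (-5 + o)*(-3 + o)/3)
D = 1 (D = 5 - 8/3*2 + (⅓)*2² = 5 - 16/3 + (⅓)*4 = 5 - 16/3 + 4/3 = 1)
(-99 - 45)*D = (-99 - 45)*1 = -144*1 = -144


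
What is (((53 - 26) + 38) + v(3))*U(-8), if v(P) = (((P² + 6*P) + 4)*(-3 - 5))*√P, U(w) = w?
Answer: -520 + 1984*√3 ≈ 2916.4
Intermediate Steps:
v(P) = √P*(-32 - 48*P - 8*P²) (v(P) = ((4 + P² + 6*P)*(-8))*√P = (-32 - 48*P - 8*P²)*√P = √P*(-32 - 48*P - 8*P²))
(((53 - 26) + 38) + v(3))*U(-8) = (((53 - 26) + 38) + 8*√3*(-4 - 1*3² - 6*3))*(-8) = ((27 + 38) + 8*√3*(-4 - 1*9 - 18))*(-8) = (65 + 8*√3*(-4 - 9 - 18))*(-8) = (65 + 8*√3*(-31))*(-8) = (65 - 248*√3)*(-8) = -520 + 1984*√3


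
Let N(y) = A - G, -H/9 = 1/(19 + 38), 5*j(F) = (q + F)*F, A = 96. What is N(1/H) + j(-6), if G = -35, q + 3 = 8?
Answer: 661/5 ≈ 132.20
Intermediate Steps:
q = 5 (q = -3 + 8 = 5)
j(F) = F*(5 + F)/5 (j(F) = ((5 + F)*F)/5 = (F*(5 + F))/5 = F*(5 + F)/5)
H = -3/19 (H = -9/(19 + 38) = -9/57 = -9*1/57 = -3/19 ≈ -0.15789)
N(y) = 131 (N(y) = 96 - 1*(-35) = 96 + 35 = 131)
N(1/H) + j(-6) = 131 + (⅕)*(-6)*(5 - 6) = 131 + (⅕)*(-6)*(-1) = 131 + 6/5 = 661/5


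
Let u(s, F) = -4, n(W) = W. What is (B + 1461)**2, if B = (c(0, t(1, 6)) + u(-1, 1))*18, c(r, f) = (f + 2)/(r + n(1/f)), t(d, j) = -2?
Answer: 1929321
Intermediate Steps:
c(r, f) = (2 + f)/(r + 1/f) (c(r, f) = (f + 2)/(r + 1/f) = (2 + f)/(r + 1/f))
B = -72 (B = (-2*(2 - 2)/(1 - 2*0) - 4)*18 = (-2*0/(1 + 0) - 4)*18 = (-2*0/1 - 4)*18 = (-2*1*0 - 4)*18 = (0 - 4)*18 = -4*18 = -72)
(B + 1461)**2 = (-72 + 1461)**2 = 1389**2 = 1929321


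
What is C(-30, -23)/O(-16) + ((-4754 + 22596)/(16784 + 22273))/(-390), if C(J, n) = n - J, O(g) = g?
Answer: -53455541/121857840 ≈ -0.43867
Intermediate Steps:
C(-30, -23)/O(-16) + ((-4754 + 22596)/(16784 + 22273))/(-390) = (-23 - 1*(-30))/(-16) + ((-4754 + 22596)/(16784 + 22273))/(-390) = (-23 + 30)*(-1/16) + (17842/39057)*(-1/390) = 7*(-1/16) + (17842*(1/39057))*(-1/390) = -7/16 + (17842/39057)*(-1/390) = -7/16 - 8921/7616115 = -53455541/121857840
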